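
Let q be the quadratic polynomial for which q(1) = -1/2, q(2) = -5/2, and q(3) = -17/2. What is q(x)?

q(x) = -2x^2 + 4x - 5/2

Write q(x) = ax^2 + bx + c. Substituting each data point gives a linear system:
  a + b + c = -1/2
  4a + 2b + c = -5/2
  9a + 3b + c = -17/2
Solving the system yields a = -2, b = 4, c = -5/2.
So q(x) = -2x^2 + 4x - 5/2.
Check: q(2) = -5/2. ✓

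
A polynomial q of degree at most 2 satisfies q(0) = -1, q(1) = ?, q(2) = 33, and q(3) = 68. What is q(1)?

10

On equispaced nodes a degree-2 polynomial has vanishing third forward difference, so
  - q(0) + 3·q(1) - 3·q(2) + q(3) = 0.
Substituting the known values and solving for q(1):
  3·q(1) = 30
  q(1) = 10.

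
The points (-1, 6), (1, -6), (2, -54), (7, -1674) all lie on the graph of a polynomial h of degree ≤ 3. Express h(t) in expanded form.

h(t) = -4t^3 - 6t^2 - 2t + 6

Using the Lagrange interpolation formula with nodes -1, 1, 2, 7:
  L_0(t) = (t - 1)(t - 2)(t - 7) / -48
  L_1(t) = (t + 1)(t - 2)(t - 7) / 12
  L_2(t) = (t + 1)(t - 1)(t - 7) / -15
  L_3(t) = (t + 1)(t - 1)(t - 2) / 240
Then h(t) = 6·L_0(t) - 6·L_1(t) - 54·L_2(t) - 1674·L_3(t).
Expanding and collecting terms gives h(t) = -4t^3 - 6t^2 - 2t + 6.
Check: h(2) = -54. ✓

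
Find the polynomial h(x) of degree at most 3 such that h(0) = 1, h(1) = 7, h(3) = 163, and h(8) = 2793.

h(x) = 5x^3 + 4x^2 - 3x + 1

Using the Lagrange interpolation formula with nodes 0, 1, 3, 8:
  L_0(x) = (x - 1)(x - 3)(x - 8) / -24
  L_1(x) = x(x - 3)(x - 8) / 14
  L_2(x) = x(x - 1)(x - 8) / -30
  L_3(x) = x(x - 1)(x - 3) / 280
Then h(x) = 1·L_0(x) + 7·L_1(x) + 163·L_2(x) + 2793·L_3(x).
Expanding and collecting terms gives h(x) = 5x^3 + 4x^2 - 3x + 1.
Check: h(3) = 163. ✓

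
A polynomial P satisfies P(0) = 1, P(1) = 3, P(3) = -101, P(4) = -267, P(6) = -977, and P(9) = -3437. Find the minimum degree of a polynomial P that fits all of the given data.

3

Divided differences on the nodes 0, 1, 3, 4, 6, 9:
  order 0: 1  3  -101  -267  -977  -3437
  order 1: 2  -52  -166  -355  -820
  order 2: -18  -38  -63  -93
  order 3: -5  -5  -5
  order 4: 0  0
  order 5: 0
The order-3 divided differences are all -5 (nonzero) and every higher order vanishes, so the data lies on a polynomial of degree exactly 3.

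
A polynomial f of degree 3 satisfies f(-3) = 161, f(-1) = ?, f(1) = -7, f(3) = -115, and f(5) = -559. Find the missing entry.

On equispaced nodes a degree-3 polynomial has vanishing fourth forward difference, so
  f(-3) - 4·f(-1) + 6·f(1) - 4·f(3) + f(5) = 0.
Substituting the known values and solving for f(-1):
  -4·f(-1) = -20
  f(-1) = 5.

5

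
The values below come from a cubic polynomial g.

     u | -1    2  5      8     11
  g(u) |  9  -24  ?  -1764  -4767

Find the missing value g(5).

-399

On equispaced nodes a degree-3 polynomial has vanishing fourth forward difference, so
  g(-1) - 4·g(2) + 6·g(5) - 4·g(8) + g(11) = 0.
Substituting the known values and solving for g(5):
  6·g(5) = -2394
  g(5) = -399.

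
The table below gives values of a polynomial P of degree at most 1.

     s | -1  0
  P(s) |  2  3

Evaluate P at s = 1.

4

Using the Lagrange interpolation formula with nodes -1, 0:
  L_0(s) = s / -1
  L_1(s) = (s + 1) / 1
Then P(s) = 2·L_0(s) + 3·L_1(s).
Expanding and collecting terms gives P(s) = s + 3.
Evaluating at s = 1: P(1) = 4.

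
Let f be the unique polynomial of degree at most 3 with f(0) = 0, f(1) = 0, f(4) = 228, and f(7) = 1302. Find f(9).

Write f(x) = ax^3 + bx^2 + cx + d. Substituting each data point gives a linear system:
  d = 0
  a + b + c + d = 0
  64a + 16b + 4c + d = 228
  343a + 49b + 7c + d = 1302
Solving the system yields a = 4, b = -1, c = -3, d = 0.
So f(x) = 4x^3 - x^2 - 3x.
Then f(9) = 2808.

2808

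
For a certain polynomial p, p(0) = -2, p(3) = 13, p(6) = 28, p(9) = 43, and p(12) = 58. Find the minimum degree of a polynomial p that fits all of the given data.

Forward differences of the values at u = 0, 3, 6, 9, 12:
  p  : -2  13  28  43  58
  Δ  : 15  15  15  15
  Δ^2: 0  0  0
  Δ^3: 0  0
  Δ^4: 0
The first differences are constant (15) and nonzero, while all higher differences vanish, so the minimal degree is 1.

1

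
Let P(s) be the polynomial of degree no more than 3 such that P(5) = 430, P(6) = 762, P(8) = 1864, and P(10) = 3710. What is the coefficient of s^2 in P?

-3

Write P(s) = as^3 + bs^2 + cs + d. Substituting each data point gives a linear system:
  125a + 25b + 5c + d = 430
  216a + 36b + 6c + d = 762
  512a + 64b + 8c + d = 1864
  1000a + 100b + 10c + d = 3710
Solving the system yields a = 4, b = -3, c = 1, d = 0.
So P(s) = 4s³ - 3s² + s.
The coefficient of s^2 is -3.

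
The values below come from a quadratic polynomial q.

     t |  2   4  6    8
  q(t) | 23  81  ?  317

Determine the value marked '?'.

179

On equispaced nodes a degree-2 polynomial has vanishing third forward difference, so
  - q(2) + 3·q(4) - 3·q(6) + q(8) = 0.
Substituting the known values and solving for q(6):
  -3·q(6) = -537
  q(6) = 179.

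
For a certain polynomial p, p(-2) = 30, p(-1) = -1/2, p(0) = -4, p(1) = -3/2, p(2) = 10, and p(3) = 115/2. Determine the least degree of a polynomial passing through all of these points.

Forward differences of the values at s = -2, -1, 0, 1, 2, 3:
  p  : 30  -1/2  -4  -3/2  10  115/2
  Δ  : -61/2  -7/2  5/2  23/2  95/2
  Δ^2: 27  6  9  36
  Δ^3: -21  3  27
  Δ^4: 24  24
  Δ^5: 0
The fourth differences are constant (24) and nonzero, while all higher differences vanish, so the minimal degree is 4.

4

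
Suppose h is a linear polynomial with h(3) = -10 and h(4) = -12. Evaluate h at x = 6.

-16

Write h(x) = ax + b. Substituting each data point gives a linear system:
  3a + b = -10
  4a + b = -12
Solving the system yields a = -2, b = -4.
So h(x) = -2x - 4.
Then h(6) = -16.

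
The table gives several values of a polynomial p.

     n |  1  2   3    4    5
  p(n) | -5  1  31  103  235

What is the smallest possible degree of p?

Forward differences of the values at n = 1, 2, 3, 4, 5:
  p  : -5  1  31  103  235
  Δ  : 6  30  72  132
  Δ^2: 24  42  60
  Δ^3: 18  18
  Δ^4: 0
The third differences are constant (18) and nonzero, while all higher differences vanish, so the minimal degree is 3.

3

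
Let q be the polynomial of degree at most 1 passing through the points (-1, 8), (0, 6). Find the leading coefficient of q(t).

-2

Write q(t) = at + b. Substituting each data point gives a linear system:
  -a + b = 8
  b = 6
Solving the system yields a = -2, b = 6.
So q(t) = -2t + 6.
The leading coefficient is -2.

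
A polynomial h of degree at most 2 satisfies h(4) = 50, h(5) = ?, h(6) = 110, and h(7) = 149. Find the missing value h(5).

77

The 3 known points determine the degree-2 polynomial uniquely.
Write h(n) = an^2 + bn + c. Substituting each data point gives a linear system:
  16a + 4b + c = 50
  36a + 6b + c = 110
  49a + 7b + c = 149
Solving the system yields a = 3, b = 0, c = 2.
So h(n) = 3n^2 + 2.
Then h(5) = 77.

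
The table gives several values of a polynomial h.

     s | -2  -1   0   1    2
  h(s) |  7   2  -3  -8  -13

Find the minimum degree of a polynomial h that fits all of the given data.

1

Forward differences of the values at s = -2, -1, 0, 1, 2:
  h  : 7  2  -3  -8  -13
  Δ  : -5  -5  -5  -5
  Δ^2: 0  0  0
  Δ^3: 0  0
  Δ^4: 0
The first differences are constant (-5) and nonzero, while all higher differences vanish, so the minimal degree is 1.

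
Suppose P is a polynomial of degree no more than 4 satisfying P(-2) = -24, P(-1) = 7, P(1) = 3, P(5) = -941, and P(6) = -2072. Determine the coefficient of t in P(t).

-4

Write P(t) = at^4 + bt^3 + ct^2 + dt + e. Substituting each data point gives a linear system:
  16a - 8b + 4c - 2d + e = -24
  a - b + c - d + e = 7
  a + b + c + d + e = 3
  625a + 125b + 25c + 5d + e = -941
  1296a + 216b + 36c + 6d + e = -2072
Solving the system yields a = -2, b = 2, c = 3, d = -4, e = 4.
So P(t) = -2t^4 + 2t^3 + 3t^2 - 4t + 4.
The coefficient of t is -4.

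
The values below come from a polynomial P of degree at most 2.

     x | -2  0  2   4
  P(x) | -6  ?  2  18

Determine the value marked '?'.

On equispaced nodes a degree-2 polynomial has vanishing third forward difference, so
  - P(-2) + 3·P(0) - 3·P(2) + P(4) = 0.
Substituting the known values and solving for P(0):
  3·P(0) = -18
  P(0) = -6.

-6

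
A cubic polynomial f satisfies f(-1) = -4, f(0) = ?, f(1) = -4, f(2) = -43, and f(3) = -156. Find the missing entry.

The 4 known points determine the degree-3 polynomial uniquely.
Write f(n) = an^3 + bn^2 + cn + d. Substituting each data point gives a linear system:
  -a + b - c + d = -4
  a + b + c + d = -4
  8a + 4b + 2c + d = -43
  27a + 9b + 3c + d = -156
Solving the system yields a = -6, b = -1, c = 6, d = -3.
So f(n) = -6n^3 - n^2 + 6n - 3.
Then f(0) = -3.

-3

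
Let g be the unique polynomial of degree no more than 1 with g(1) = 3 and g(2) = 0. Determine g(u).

Write g(u) = au + b. Substituting each data point gives a linear system:
  a + b = 3
  2a + b = 0
Solving the system yields a = -3, b = 6.
So g(u) = -3u + 6.
Check: g(1) = 3. ✓

g(u) = -3u + 6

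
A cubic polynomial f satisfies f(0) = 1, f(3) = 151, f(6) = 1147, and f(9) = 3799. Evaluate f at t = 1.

7

Using the Lagrange interpolation formula with nodes 0, 3, 6, 9:
  L_0(t) = (t - 3)(t - 6)(t - 9) / -162
  L_1(t) = t(t - 6)(t - 9) / 54
  L_2(t) = t(t - 3)(t - 9) / -54
  L_3(t) = t(t - 3)(t - 6) / 162
Then f(t) = 1·L_0(t) + 151·L_1(t) + 1147·L_2(t) + 3799·L_3(t).
Expanding and collecting terms gives f(t) = 5t³ + 2t² - t + 1.
Evaluating at t = 1: f(1) = 7.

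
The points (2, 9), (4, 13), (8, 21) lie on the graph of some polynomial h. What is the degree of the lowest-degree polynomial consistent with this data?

1

Divided differences on the nodes 2, 4, 8:
  order 0: 9  13  21
  order 1: 2  2
  order 2: 0
The order-1 divided differences are all 2 (nonzero) and every higher order vanishes, so the data lies on a polynomial of degree exactly 1.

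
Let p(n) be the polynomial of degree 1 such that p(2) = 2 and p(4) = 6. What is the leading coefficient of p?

2

Write p(n) = an + b. Substituting each data point gives a linear system:
  2a + b = 2
  4a + b = 6
Solving the system yields a = 2, b = -2.
So p(n) = 2n - 2.
The leading coefficient is 2.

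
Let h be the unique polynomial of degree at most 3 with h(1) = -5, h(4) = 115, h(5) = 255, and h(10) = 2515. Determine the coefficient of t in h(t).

2

Write h(t) = at^3 + bt^2 + ct + d. Substituting each data point gives a linear system:
  a + b + c + d = -5
  64a + 16b + 4c + d = 115
  125a + 25b + 5c + d = 255
  1000a + 100b + 10c + d = 2515
Solving the system yields a = 3, b = -5, c = 2, d = -5.
So h(t) = 3t^3 - 5t^2 + 2t - 5.
The coefficient of t is 2.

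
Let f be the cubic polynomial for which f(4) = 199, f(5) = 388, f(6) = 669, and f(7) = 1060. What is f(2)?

25

Write f(n) = an^3 + bn^2 + cn + d. Substituting each data point gives a linear system:
  64a + 16b + 4c + d = 199
  125a + 25b + 5c + d = 388
  216a + 36b + 6c + d = 669
  343a + 49b + 7c + d = 1060
Solving the system yields a = 3, b = 1, c = -3, d = 3.
So f(n) = 3n^3 + n^2 - 3n + 3.
Then f(2) = 25.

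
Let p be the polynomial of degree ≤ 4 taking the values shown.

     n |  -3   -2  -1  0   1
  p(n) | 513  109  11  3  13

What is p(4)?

Write p(n) = an^4 + bn^3 + cn^2 + dn + e. Substituting each data point gives a linear system:
  81a - 27b + 9c - 3d + e = 513
  16a - 8b + 4c - 2d + e = 109
  a - b + c - d + e = 11
  e = 3
  a + b + c + d + e = 13
Solving the system yields a = 6, b = 0, c = 3, d = 1, e = 3.
So p(n) = 6n⁴ + 3n² + n + 3.
Then p(4) = 1591.

1591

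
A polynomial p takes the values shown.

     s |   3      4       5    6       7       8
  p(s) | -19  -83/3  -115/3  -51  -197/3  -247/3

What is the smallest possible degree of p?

Forward differences of the values at s = 3, 4, 5, 6, 7, 8:
  p  : -19  -83/3  -115/3  -51  -197/3  -247/3
  Δ  : -26/3  -32/3  -38/3  -44/3  -50/3
  Δ^2: -2  -2  -2  -2
  Δ^3: 0  0  0
  Δ^4: 0  0
  Δ^5: 0
The second differences are constant (-2) and nonzero, while all higher differences vanish, so the minimal degree is 2.

2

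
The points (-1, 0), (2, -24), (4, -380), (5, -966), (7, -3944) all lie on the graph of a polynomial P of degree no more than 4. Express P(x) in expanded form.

Write P(x) = ax^4 + bx^3 + cx^2 + dx + e. Substituting each data point gives a linear system:
  a - b + c - d + e = 0
  16a + 8b + 4c + 2d + e = -24
  256a + 64b + 16c + 4d + e = -380
  625a + 125b + 25c + 5d + e = -966
  2401a + 343b + 49c + 7d + e = -3944
Solving the system yields a = -2, b = 3, c = -3, d = -4, e = 4.
So P(x) = -2x^4 + 3x^3 - 3x^2 - 4x + 4.
Check: P(-1) = 0. ✓

P(x) = -2x^4 + 3x^3 - 3x^2 - 4x + 4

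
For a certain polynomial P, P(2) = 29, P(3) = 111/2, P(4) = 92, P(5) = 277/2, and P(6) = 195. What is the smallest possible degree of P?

2

Forward differences of the values at u = 2, 3, 4, 5, 6:
  P  : 29  111/2  92  277/2  195
  Δ  : 53/2  73/2  93/2  113/2
  Δ^2: 10  10  10
  Δ^3: 0  0
  Δ^4: 0
The second differences are constant (10) and nonzero, while all higher differences vanish, so the minimal degree is 2.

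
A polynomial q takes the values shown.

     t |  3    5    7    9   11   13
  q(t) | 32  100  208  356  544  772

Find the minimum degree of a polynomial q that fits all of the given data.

2

Forward differences of the values at t = 3, 5, 7, 9, 11, 13:
  q  : 32  100  208  356  544  772
  Δ  : 68  108  148  188  228
  Δ^2: 40  40  40  40
  Δ^3: 0  0  0
  Δ^4: 0  0
  Δ^5: 0
The second differences are constant (40) and nonzero, while all higher differences vanish, so the minimal degree is 2.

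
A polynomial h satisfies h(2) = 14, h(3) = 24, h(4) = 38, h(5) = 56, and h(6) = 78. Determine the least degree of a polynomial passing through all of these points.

Forward differences of the values at x = 2, 3, 4, 5, 6:
  h  : 14  24  38  56  78
  Δ  : 10  14  18  22
  Δ^2: 4  4  4
  Δ^3: 0  0
  Δ^4: 0
The second differences are constant (4) and nonzero, while all higher differences vanish, so the minimal degree is 2.

2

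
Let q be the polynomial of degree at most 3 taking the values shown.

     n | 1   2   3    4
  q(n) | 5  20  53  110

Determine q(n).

q(n) = n^3 + 3n^2 - n + 2

Write q(n) = an^3 + bn^2 + cn + d. Substituting each data point gives a linear system:
  a + b + c + d = 5
  8a + 4b + 2c + d = 20
  27a + 9b + 3c + d = 53
  64a + 16b + 4c + d = 110
Solving the system yields a = 1, b = 3, c = -1, d = 2.
So q(n) = n^3 + 3n^2 - n + 2.
Check: q(1) = 5. ✓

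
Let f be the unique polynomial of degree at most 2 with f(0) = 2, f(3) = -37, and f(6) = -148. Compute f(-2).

-12

Using the Lagrange interpolation formula with nodes 0, 3, 6:
  L_0(x) = (x - 3)(x - 6) / 18
  L_1(x) = x(x - 6) / -9
  L_2(x) = x(x - 3) / 18
Then f(x) = 2·L_0(x) - 37·L_1(x) - 148·L_2(x).
Expanding and collecting terms gives f(x) = -4x² - x + 2.
Evaluating at x = -2: f(-2) = -12.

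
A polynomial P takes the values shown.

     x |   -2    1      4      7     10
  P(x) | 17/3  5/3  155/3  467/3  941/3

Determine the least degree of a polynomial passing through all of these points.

Forward differences of the values at x = -2, 1, 4, 7, 10:
  P  : 17/3  5/3  155/3  467/3  941/3
  Δ  : -4  50  104  158
  Δ^2: 54  54  54
  Δ^3: 0  0
  Δ^4: 0
The second differences are constant (54) and nonzero, while all higher differences vanish, so the minimal degree is 2.

2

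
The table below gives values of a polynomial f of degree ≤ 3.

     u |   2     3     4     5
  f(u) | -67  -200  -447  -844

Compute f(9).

-4652

Write f(u) = au^3 + bu^2 + cu + d. Substituting each data point gives a linear system:
  8a + 4b + 2c + d = -67
  27a + 9b + 3c + d = -200
  64a + 16b + 4c + d = -447
  125a + 25b + 5c + d = -844
Solving the system yields a = -6, b = -3, c = -4, d = 1.
So f(u) = -6u^3 - 3u^2 - 4u + 1.
Then f(9) = -4652.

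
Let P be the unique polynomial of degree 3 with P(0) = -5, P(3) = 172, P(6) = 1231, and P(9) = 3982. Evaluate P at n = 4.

Write P(n) = an^3 + bn^2 + cn + d. Substituting each data point gives a linear system:
  d = -5
  27a + 9b + 3c + d = 172
  216a + 36b + 6c + d = 1231
  729a + 81b + 9c + d = 3982
Solving the system yields a = 5, b = 4, c = 2, d = -5.
So P(n) = 5n^3 + 4n^2 + 2n - 5.
Then P(4) = 387.

387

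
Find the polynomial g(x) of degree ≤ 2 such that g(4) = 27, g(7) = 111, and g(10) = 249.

Write g(x) = ax^2 + bx + c. Substituting each data point gives a linear system:
  16a + 4b + c = 27
  49a + 7b + c = 111
  100a + 10b + c = 249
Solving the system yields a = 3, b = -5, c = -1.
So g(x) = 3x^2 - 5x - 1.
Check: g(7) = 111. ✓

g(x) = 3x^2 - 5x - 1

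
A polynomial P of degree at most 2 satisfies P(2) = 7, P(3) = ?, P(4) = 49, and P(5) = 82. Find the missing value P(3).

24

The 3 known points determine the degree-2 polynomial uniquely.
Write P(x) = ax^2 + bx + c. Substituting each data point gives a linear system:
  4a + 2b + c = 7
  16a + 4b + c = 49
  25a + 5b + c = 82
Solving the system yields a = 4, b = -3, c = -3.
So P(x) = 4x^2 - 3x - 3.
Then P(3) = 24.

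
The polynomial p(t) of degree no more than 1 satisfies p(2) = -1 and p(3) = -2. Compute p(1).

0

Write p(t) = at + b. Substituting each data point gives a linear system:
  2a + b = -1
  3a + b = -2
Solving the system yields a = -1, b = 1.
So p(t) = -t + 1.
Then p(1) = 0.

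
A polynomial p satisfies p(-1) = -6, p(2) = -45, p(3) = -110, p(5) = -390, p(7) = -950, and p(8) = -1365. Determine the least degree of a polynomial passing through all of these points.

Divided differences on the nodes -1, 2, 3, 5, 7, 8:
  order 0: -6  -45  -110  -390  -950  -1365
  order 1: -13  -65  -140  -280  -415
  order 2: -13  -25  -35  -45
  order 3: -2  -2  -2
  order 4: 0  0
  order 5: 0
The order-3 divided differences are all -2 (nonzero) and every higher order vanishes, so the data lies on a polynomial of degree exactly 3.

3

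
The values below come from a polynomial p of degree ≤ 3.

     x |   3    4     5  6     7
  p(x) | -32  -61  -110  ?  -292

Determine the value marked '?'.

-185

The 4 known points determine the degree-3 polynomial uniquely.
Write p(x) = ax^3 + bx^2 + cx + d. Substituting each data point gives a linear system:
  27a + 9b + 3c + d = -32
  64a + 16b + 4c + d = -61
  125a + 25b + 5c + d = -110
  343a + 49b + 7c + d = -292
Solving the system yields a = -1, b = 2, c = -6, d = -5.
So p(x) = -x^3 + 2x^2 - 6x - 5.
Then p(6) = -185.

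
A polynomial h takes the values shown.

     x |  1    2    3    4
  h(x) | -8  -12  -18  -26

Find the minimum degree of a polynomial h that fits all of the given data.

Forward differences of the values at x = 1, 2, 3, 4:
  h  : -8  -12  -18  -26
  Δ  : -4  -6  -8
  Δ^2: -2  -2
  Δ^3: 0
The second differences are constant (-2) and nonzero, while all higher differences vanish, so the minimal degree is 2.

2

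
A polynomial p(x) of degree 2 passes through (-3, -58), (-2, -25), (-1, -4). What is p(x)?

p(x) = -6x^2 + 3x + 5

Write p(x) = ax^2 + bx + c. Substituting each data point gives a linear system:
  9a - 3b + c = -58
  4a - 2b + c = -25
  a - b + c = -4
Solving the system yields a = -6, b = 3, c = 5.
So p(x) = -6x^2 + 3x + 5.
Check: p(-1) = -4. ✓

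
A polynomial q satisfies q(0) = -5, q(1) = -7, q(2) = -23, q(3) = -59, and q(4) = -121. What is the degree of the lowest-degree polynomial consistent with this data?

3

Forward differences of the values at x = 0, 1, 2, 3, 4:
  q  : -5  -7  -23  -59  -121
  Δ  : -2  -16  -36  -62
  Δ^2: -14  -20  -26
  Δ^3: -6  -6
  Δ^4: 0
The third differences are constant (-6) and nonzero, while all higher differences vanish, so the minimal degree is 3.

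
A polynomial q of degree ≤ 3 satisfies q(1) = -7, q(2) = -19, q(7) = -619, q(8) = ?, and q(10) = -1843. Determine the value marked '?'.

The 4 known points determine the degree-3 polynomial uniquely.
Write q(n) = an^3 + bn^2 + cn + d. Substituting each data point gives a linear system:
  a + b + c + d = -7
  8a + 4b + 2c + d = -19
  343a + 49b + 7c + d = -619
  1000a + 100b + 10c + d = -1843
Solving the system yields a = -2, b = 2, c = -4, d = -3.
So q(n) = -2n^3 + 2n^2 - 4n - 3.
Then q(8) = -931.

-931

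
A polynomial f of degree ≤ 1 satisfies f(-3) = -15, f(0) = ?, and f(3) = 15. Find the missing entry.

0

The 2 known points determine the degree-1 polynomial uniquely.
Write f(s) = as + b. Substituting each data point gives a linear system:
  -3a + b = -15
  3a + b = 15
Solving the system yields a = 5, b = 0.
So f(s) = 5s.
Then f(0) = 0.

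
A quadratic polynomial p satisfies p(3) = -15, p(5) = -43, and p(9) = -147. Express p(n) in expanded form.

p(n) = -2n^2 + 2n - 3

Write p(n) = an^2 + bn + c. Substituting each data point gives a linear system:
  9a + 3b + c = -15
  25a + 5b + c = -43
  81a + 9b + c = -147
Solving the system yields a = -2, b = 2, c = -3.
So p(n) = -2n² + 2n - 3.
Check: p(3) = -15. ✓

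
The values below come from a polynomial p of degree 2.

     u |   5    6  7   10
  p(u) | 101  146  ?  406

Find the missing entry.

The 3 known points determine the degree-2 polynomial uniquely.
Write p(u) = au^2 + bu + c. Substituting each data point gives a linear system:
  25a + 5b + c = 101
  36a + 6b + c = 146
  100a + 10b + c = 406
Solving the system yields a = 4, b = 1, c = -4.
So p(u) = 4u^2 + u - 4.
Then p(7) = 199.

199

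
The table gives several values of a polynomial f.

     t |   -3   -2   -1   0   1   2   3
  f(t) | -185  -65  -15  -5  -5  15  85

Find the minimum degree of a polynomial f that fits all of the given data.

3

Forward differences of the values at t = -3, -2, -1, 0, 1, 2, 3:
  f  : -185  -65  -15  -5  -5  15  85
  Δ  : 120  50  10  0  20  70
  Δ^2: -70  -40  -10  20  50
  Δ^3: 30  30  30  30
  Δ^4: 0  0  0
  Δ^5: 0  0
  Δ^6: 0
The third differences are constant (30) and nonzero, while all higher differences vanish, so the minimal degree is 3.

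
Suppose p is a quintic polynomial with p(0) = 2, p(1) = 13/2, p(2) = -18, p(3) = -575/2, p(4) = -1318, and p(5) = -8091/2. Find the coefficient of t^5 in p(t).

Write p(t) = at^5 + bt^4 + ct^3 + dt^2 + et + k. Substituting each data point gives a linear system:
  k = 2
  a + b + c + d + e + k = 13/2
  32a + 16b + 8c + 4d + 2e + k = -18
  243a + 81b + 27c + 9d + 3e + k = -575/2
  1024a + 256b + 64c + 16d + 4e + k = -1318
  3125a + 625b + 125c + 25d + 5e + k = -8091/2
Solving the system yields a = -1, b = -5/2, c = 4, d = 6, e = -2, k = 2.
So p(t) = -t⁵ - (5/2)t⁴ + 4t³ + 6t² - 2t + 2.
The leading coefficient is -1.

-1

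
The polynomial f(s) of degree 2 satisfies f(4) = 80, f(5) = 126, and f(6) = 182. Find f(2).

18

Using the Lagrange interpolation formula with nodes 4, 5, 6:
  L_0(s) = (s - 5)(s - 6) / 2
  L_1(s) = (s - 4)(s - 6) / -1
  L_2(s) = (s - 4)(s - 5) / 2
Then f(s) = 80·L_0(s) + 126·L_1(s) + 182·L_2(s).
Expanding and collecting terms gives f(s) = 5s² + s - 4.
Evaluating at s = 2: f(2) = 18.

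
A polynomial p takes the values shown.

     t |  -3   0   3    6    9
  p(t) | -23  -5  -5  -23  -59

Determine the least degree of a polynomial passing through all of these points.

Forward differences of the values at t = -3, 0, 3, 6, 9:
  p  : -23  -5  -5  -23  -59
  Δ  : 18  0  -18  -36
  Δ^2: -18  -18  -18
  Δ^3: 0  0
  Δ^4: 0
The second differences are constant (-18) and nonzero, while all higher differences vanish, so the minimal degree is 2.

2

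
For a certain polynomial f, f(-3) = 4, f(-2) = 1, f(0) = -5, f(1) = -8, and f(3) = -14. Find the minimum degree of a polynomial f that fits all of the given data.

Divided differences on the nodes -3, -2, 0, 1, 3:
  order 0: 4  1  -5  -8  -14
  order 1: -3  -3  -3  -3
  order 2: 0  0  0
  order 3: 0  0
  order 4: 0
The order-1 divided differences are all -3 (nonzero) and every higher order vanishes, so the data lies on a polynomial of degree exactly 1.

1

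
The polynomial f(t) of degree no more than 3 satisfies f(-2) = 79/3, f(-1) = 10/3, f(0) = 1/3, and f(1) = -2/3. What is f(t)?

Using the Lagrange interpolation formula with nodes -2, -1, 0, 1:
  L_0(t) = (t + 1)t(t - 1) / -6
  L_1(t) = (t + 2)t(t - 1) / 2
  L_2(t) = (t + 2)(t + 1)(t - 1) / -2
  L_3(t) = (t + 2)(t + 1)t / 6
Then f(t) = 79/3·L_0(t) + 10/3·L_1(t) + 1/3·L_2(t) - 2/3·L_3(t).
Expanding and collecting terms gives f(t) = -3t^3 + t^2 + t + 1/3.
Check: f(-2) = 79/3. ✓

f(t) = -3t^3 + t^2 + t + 1/3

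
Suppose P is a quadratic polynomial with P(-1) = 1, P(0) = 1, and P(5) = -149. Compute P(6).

Using the Lagrange interpolation formula with nodes -1, 0, 5:
  L_0(x) = x(x - 5) / 6
  L_1(x) = (x + 1)(x - 5) / -5
  L_2(x) = (x + 1)x / 30
Then P(x) = 1·L_0(x) + 1·L_1(x) - 149·L_2(x).
Expanding and collecting terms gives P(x) = -5x^2 - 5x + 1.
Evaluating at x = 6: P(6) = -209.

-209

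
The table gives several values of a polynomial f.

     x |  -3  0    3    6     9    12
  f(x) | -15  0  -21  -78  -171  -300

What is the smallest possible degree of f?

Forward differences of the values at x = -3, 0, 3, 6, 9, 12:
  f  : -15  0  -21  -78  -171  -300
  Δ  : 15  -21  -57  -93  -129
  Δ^2: -36  -36  -36  -36
  Δ^3: 0  0  0
  Δ^4: 0  0
  Δ^5: 0
The second differences are constant (-36) and nonzero, while all higher differences vanish, so the minimal degree is 2.

2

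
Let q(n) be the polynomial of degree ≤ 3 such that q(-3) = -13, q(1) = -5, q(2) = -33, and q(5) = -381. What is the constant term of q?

-1

Write q(n) = an^3 + bn^2 + cn + d. Substituting each data point gives a linear system:
  -27a + 9b - 3c + d = -13
  a + b + c + d = -5
  8a + 4b + 2c + d = -33
  125a + 25b + 5c + d = -381
Solving the system yields a = -2, b = -6, c = 4, d = -1.
So q(n) = -2n³ - 6n² + 4n - 1.
The constant term is -1.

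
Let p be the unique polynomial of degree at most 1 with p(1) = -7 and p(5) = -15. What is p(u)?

Write p(u) = au + b. Substituting each data point gives a linear system:
  a + b = -7
  5a + b = -15
Solving the system yields a = -2, b = -5.
So p(u) = -2u - 5.
Check: p(5) = -15. ✓

p(u) = -2u - 5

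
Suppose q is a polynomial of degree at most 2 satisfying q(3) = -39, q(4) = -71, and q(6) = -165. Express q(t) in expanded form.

Write q(t) = at^2 + bt + c. Substituting each data point gives a linear system:
  9a + 3b + c = -39
  16a + 4b + c = -71
  36a + 6b + c = -165
Solving the system yields a = -5, b = 3, c = -3.
So q(t) = -5t² + 3t - 3.
Check: q(3) = -39. ✓

q(t) = -5t^2 + 3t - 3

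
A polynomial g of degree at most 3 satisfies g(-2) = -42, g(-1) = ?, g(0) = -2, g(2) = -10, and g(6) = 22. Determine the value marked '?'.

-13

The 4 known points determine the degree-3 polynomial uniquely.
Write g(n) = an^3 + bn^2 + cn + d. Substituting each data point gives a linear system:
  -8a + 4b - 2c + d = -42
  d = -2
  8a + 4b + 2c + d = -10
  216a + 36b + 6c + d = 22
Solving the system yields a = 1, b = -6, c = 4, d = -2.
So g(n) = n^3 - 6n^2 + 4n - 2.
Then g(-1) = -13.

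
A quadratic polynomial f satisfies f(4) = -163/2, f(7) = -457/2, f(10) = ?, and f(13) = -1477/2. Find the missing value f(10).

On equispaced nodes a degree-2 polynomial has vanishing third forward difference, so
  - f(4) + 3·f(7) - 3·f(10) + f(13) = 0.
Substituting the known values and solving for f(10):
  -3·f(10) = 2685/2
  f(10) = -895/2.

-895/2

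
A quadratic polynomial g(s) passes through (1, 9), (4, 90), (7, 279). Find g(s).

g(s) = 6s^2 - 3s + 6

Using the Lagrange interpolation formula with nodes 1, 4, 7:
  L_0(s) = (s - 4)(s - 7) / 18
  L_1(s) = (s - 1)(s - 7) / -9
  L_2(s) = (s - 1)(s - 4) / 18
Then g(s) = 9·L_0(s) + 90·L_1(s) + 279·L_2(s).
Expanding and collecting terms gives g(s) = 6s^2 - 3s + 6.
Check: g(1) = 9. ✓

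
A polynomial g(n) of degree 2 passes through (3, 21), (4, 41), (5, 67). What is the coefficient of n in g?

Write g(n) = an^2 + bn + c. Substituting each data point gives a linear system:
  9a + 3b + c = 21
  16a + 4b + c = 41
  25a + 5b + c = 67
Solving the system yields a = 3, b = -1, c = -3.
So g(n) = 3n^2 - n - 3.
The coefficient of n is -1.

-1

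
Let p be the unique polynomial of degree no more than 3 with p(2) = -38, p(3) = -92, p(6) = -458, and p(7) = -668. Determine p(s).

p(s) = -s^3 - 6s^2 - 5s + 4

Write p(s) = as^3 + bs^2 + cs + d. Substituting each data point gives a linear system:
  8a + 4b + 2c + d = -38
  27a + 9b + 3c + d = -92
  216a + 36b + 6c + d = -458
  343a + 49b + 7c + d = -668
Solving the system yields a = -1, b = -6, c = -5, d = 4.
So p(s) = -s³ - 6s² - 5s + 4.
Check: p(3) = -92. ✓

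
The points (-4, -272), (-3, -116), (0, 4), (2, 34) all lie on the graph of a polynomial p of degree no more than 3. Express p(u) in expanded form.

p(u) = 4u^3 - u^2 + u + 4

Using the Lagrange interpolation formula with nodes -4, -3, 0, 2:
  L_0(u) = (u + 3)u(u - 2) / -24
  L_1(u) = (u + 4)u(u - 2) / 15
  L_2(u) = (u + 4)(u + 3)(u - 2) / -24
  L_3(u) = (u + 4)(u + 3)u / 60
Then p(u) = -272·L_0(u) - 116·L_1(u) + 4·L_2(u) + 34·L_3(u).
Expanding and collecting terms gives p(u) = 4u³ - u² + u + 4.
Check: p(2) = 34. ✓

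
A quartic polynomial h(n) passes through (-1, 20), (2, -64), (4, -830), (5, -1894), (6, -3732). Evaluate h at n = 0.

6

Using the Lagrange interpolation formula with nodes -1, 2, 4, 5, 6:
  L_0(n) = (n - 2)(n - 4)(n - 5)(n - 6) / 630
  L_1(n) = (n + 1)(n - 4)(n - 5)(n - 6) / -72
  L_2(n) = (n + 1)(n - 2)(n - 5)(n - 6) / 20
  L_3(n) = (n + 1)(n - 2)(n - 4)(n - 6) / -18
  L_4(n) = (n + 1)(n - 2)(n - 4)(n - 5) / 56
Then h(n) = 20·L_0(n) - 64·L_1(n) - 830·L_2(n) - 1894·L_3(n) - 3732·L_4(n).
Expanding and collecting terms gives h(n) = -2n⁴ - 6n³ + 5n² - 5n + 6.
Evaluating at n = 0: h(0) = 6.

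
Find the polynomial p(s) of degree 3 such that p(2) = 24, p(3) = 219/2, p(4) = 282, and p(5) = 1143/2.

p(s) = 5s^3 - (3/2)s^2 - 2s - 6

Using the Lagrange interpolation formula with nodes 2, 3, 4, 5:
  L_0(s) = (s - 3)(s - 4)(s - 5) / -6
  L_1(s) = (s - 2)(s - 4)(s - 5) / 2
  L_2(s) = (s - 2)(s - 3)(s - 5) / -2
  L_3(s) = (s - 2)(s - 3)(s - 4) / 6
Then p(s) = 24·L_0(s) + 219/2·L_1(s) + 282·L_2(s) + 1143/2·L_3(s).
Expanding and collecting terms gives p(s) = 5s^3 - (3/2)s^2 - 2s - 6.
Check: p(2) = 24. ✓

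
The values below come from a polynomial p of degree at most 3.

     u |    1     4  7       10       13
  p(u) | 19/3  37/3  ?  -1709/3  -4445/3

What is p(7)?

The 4 known points determine the degree-3 polynomial uniquely.
Write p(u) = au^3 + bu^2 + cu + d. Substituting each data point gives a linear system:
  a + b + c + d = 19/3
  64a + 16b + 4c + d = 37/3
  1000a + 100b + 10c + d = -1709/3
  2197a + 169b + 13c + d = -4445/3
Solving the system yields a = -1, b = 4, c = 3, d = 1/3.
So p(u) = -u³ + 4u² + 3u + 1/3.
Then p(7) = -377/3.

-377/3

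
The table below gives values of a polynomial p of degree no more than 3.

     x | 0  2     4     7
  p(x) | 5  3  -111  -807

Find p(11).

-3471

Write p(x) = ax^3 + bx^2 + cx + d. Substituting each data point gives a linear system:
  d = 5
  8a + 4b + 2c + d = 3
  64a + 16b + 4c + d = -111
  343a + 49b + 7c + d = -807
Solving the system yields a = -3, b = 4, c = 3, d = 5.
So p(x) = -3x³ + 4x² + 3x + 5.
Then p(11) = -3471.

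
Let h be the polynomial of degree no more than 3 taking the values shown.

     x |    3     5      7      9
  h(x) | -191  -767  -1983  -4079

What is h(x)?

Using the Lagrange interpolation formula with nodes 3, 5, 7, 9:
  L_0(x) = (x - 5)(x - 7)(x - 9) / -48
  L_1(x) = (x - 3)(x - 7)(x - 9) / 16
  L_2(x) = (x - 3)(x - 5)(x - 9) / -16
  L_3(x) = (x - 3)(x - 5)(x - 7) / 48
Then h(x) = -191·L_0(x) - 767·L_1(x) - 1983·L_2(x) - 4079·L_3(x).
Expanding and collecting terms gives h(x) = -5x^3 - 5x^2 - 3x - 2.
Check: h(5) = -767. ✓

h(x) = -5x^3 - 5x^2 - 3x - 2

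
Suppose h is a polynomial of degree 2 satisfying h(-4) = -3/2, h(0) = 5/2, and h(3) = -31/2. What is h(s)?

h(s) = -s^2 - 3s + 5/2

Write h(s) = as^2 + bs + c. Substituting each data point gives a linear system:
  16a - 4b + c = -3/2
  c = 5/2
  9a + 3b + c = -31/2
Solving the system yields a = -1, b = -3, c = 5/2.
So h(s) = -s² - 3s + 5/2.
Check: h(-4) = -3/2. ✓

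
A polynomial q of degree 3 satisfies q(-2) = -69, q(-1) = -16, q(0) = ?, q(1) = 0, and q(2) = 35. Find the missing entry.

-5

The 4 known points determine the degree-3 polynomial uniquely.
Write q(u) = au^3 + bu^2 + cu + d. Substituting each data point gives a linear system:
  -8a + 4b - 2c + d = -69
  -a + b - c + d = -16
  a + b + c + d = 0
  8a + 4b + 2c + d = 35
Solving the system yields a = 6, b = -3, c = 2, d = -5.
So q(u) = 6u^3 - 3u^2 + 2u - 5.
Then q(0) = -5.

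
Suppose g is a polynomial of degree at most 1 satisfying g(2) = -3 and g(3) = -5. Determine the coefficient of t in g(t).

Write g(t) = at + b. Substituting each data point gives a linear system:
  2a + b = -3
  3a + b = -5
Solving the system yields a = -2, b = 1.
So g(t) = -2t + 1.
The leading coefficient is -2.

-2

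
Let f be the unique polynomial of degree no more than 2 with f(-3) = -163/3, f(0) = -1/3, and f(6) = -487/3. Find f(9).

-1135/3

Write f(t) = at^2 + bt + c. Substituting each data point gives a linear system:
  9a - 3b + c = -163/3
  c = -1/3
  36a + 6b + c = -487/3
Solving the system yields a = -5, b = 3, c = -1/3.
So f(t) = -5t² + 3t - 1/3.
Then f(9) = -1135/3.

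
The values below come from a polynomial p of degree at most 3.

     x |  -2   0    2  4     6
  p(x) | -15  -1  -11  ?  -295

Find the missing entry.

-93

On equispaced nodes a degree-3 polynomial has vanishing fourth forward difference, so
  p(-2) - 4·p(0) + 6·p(2) - 4·p(4) + p(6) = 0.
Substituting the known values and solving for p(4):
  -4·p(4) = 372
  p(4) = -93.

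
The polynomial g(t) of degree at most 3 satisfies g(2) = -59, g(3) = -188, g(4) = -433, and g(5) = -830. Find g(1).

-10

Write g(t) = at^3 + bt^2 + ct + d. Substituting each data point gives a linear system:
  8a + 4b + 2c + d = -59
  27a + 9b + 3c + d = -188
  64a + 16b + 4c + d = -433
  125a + 25b + 5c + d = -830
Solving the system yields a = -6, b = -4, c = 5, d = -5.
So g(t) = -6t^3 - 4t^2 + 5t - 5.
Then g(1) = -10.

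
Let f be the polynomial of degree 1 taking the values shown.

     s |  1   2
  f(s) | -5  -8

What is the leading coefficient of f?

-3

Write f(s) = as + b. Substituting each data point gives a linear system:
  a + b = -5
  2a + b = -8
Solving the system yields a = -3, b = -2.
So f(s) = -3s - 2.
The leading coefficient is -3.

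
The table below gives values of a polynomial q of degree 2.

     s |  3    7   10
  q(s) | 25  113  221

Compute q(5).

61

Write q(s) = as^2 + bs + c. Substituting each data point gives a linear system:
  9a + 3b + c = 25
  49a + 7b + c = 113
  100a + 10b + c = 221
Solving the system yields a = 2, b = 2, c = 1.
So q(s) = 2s² + 2s + 1.
Then q(5) = 61.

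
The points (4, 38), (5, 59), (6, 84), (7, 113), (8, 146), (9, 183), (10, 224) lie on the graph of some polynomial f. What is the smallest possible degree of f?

Forward differences of the values at u = 4, 5, 6, 7, 8, 9, 10:
  f  : 38  59  84  113  146  183  224
  Δ  : 21  25  29  33  37  41
  Δ^2: 4  4  4  4  4
  Δ^3: 0  0  0  0
  Δ^4: 0  0  0
  Δ^5: 0  0
  Δ^6: 0
The second differences are constant (4) and nonzero, while all higher differences vanish, so the minimal degree is 2.

2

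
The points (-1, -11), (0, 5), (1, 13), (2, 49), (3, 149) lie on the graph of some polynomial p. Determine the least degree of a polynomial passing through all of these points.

Forward differences of the values at x = -1, 0, 1, 2, 3:
  p  : -11  5  13  49  149
  Δ  : 16  8  36  100
  Δ^2: -8  28  64
  Δ^3: 36  36
  Δ^4: 0
The third differences are constant (36) and nonzero, while all higher differences vanish, so the minimal degree is 3.

3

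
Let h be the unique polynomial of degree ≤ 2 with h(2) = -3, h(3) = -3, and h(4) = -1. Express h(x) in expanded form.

h(x) = x^2 - 5x + 3

Using the Lagrange interpolation formula with nodes 2, 3, 4:
  L_0(x) = (x - 3)(x - 4) / 2
  L_1(x) = (x - 2)(x - 4) / -1
  L_2(x) = (x - 2)(x - 3) / 2
Then h(x) = -3·L_0(x) - 3·L_1(x) - 1·L_2(x).
Expanding and collecting terms gives h(x) = x^2 - 5x + 3.
Check: h(2) = -3. ✓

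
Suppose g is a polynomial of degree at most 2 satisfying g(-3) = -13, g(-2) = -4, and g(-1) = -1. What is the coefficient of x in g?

-6

Write g(x) = ax^2 + bx + c. Substituting each data point gives a linear system:
  9a - 3b + c = -13
  4a - 2b + c = -4
  a - b + c = -1
Solving the system yields a = -3, b = -6, c = -4.
So g(x) = -3x^2 - 6x - 4.
The coefficient of x is -6.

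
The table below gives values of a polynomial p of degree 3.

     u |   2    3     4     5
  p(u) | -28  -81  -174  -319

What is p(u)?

Using the Lagrange interpolation formula with nodes 2, 3, 4, 5:
  L_0(u) = (u - 3)(u - 4)(u - 5) / -6
  L_1(u) = (u - 2)(u - 4)(u - 5) / 2
  L_2(u) = (u - 2)(u - 3)(u - 5) / -2
  L_3(u) = (u - 2)(u - 3)(u - 4) / 6
Then p(u) = -28·L_0(u) - 81·L_1(u) - 174·L_2(u) - 319·L_3(u).
Expanding and collecting terms gives p(u) = -2u³ - 2u² - 5u + 6.
Check: p(5) = -319. ✓

p(u) = -2u^3 - 2u^2 - 5u + 6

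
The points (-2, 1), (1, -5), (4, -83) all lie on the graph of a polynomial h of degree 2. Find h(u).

Using the Lagrange interpolation formula with nodes -2, 1, 4:
  L_0(u) = (u - 1)(u - 4) / 18
  L_1(u) = (u + 2)(u - 4) / -9
  L_2(u) = (u + 2)(u - 1) / 18
Then h(u) = 1·L_0(u) - 5·L_1(u) - 83·L_2(u).
Expanding and collecting terms gives h(u) = -4u^2 - 6u + 5.
Check: h(4) = -83. ✓

h(u) = -4u^2 - 6u + 5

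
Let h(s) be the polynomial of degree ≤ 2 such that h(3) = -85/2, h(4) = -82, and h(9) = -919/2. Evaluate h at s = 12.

-830

Using the Lagrange interpolation formula with nodes 3, 4, 9:
  L_0(s) = (s - 4)(s - 9) / 6
  L_1(s) = (s - 3)(s - 9) / -5
  L_2(s) = (s - 3)(s - 4) / 30
Then h(s) = -85/2·L_0(s) - 82·L_1(s) - 919/2·L_2(s).
Expanding and collecting terms gives h(s) = -6s^2 + (5/2)s + 4.
Evaluating at s = 12: h(12) = -830.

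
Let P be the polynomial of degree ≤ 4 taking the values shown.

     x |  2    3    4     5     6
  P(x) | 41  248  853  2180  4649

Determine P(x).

P(x) = 4x^4 - 2x^3 - 3x^2 + 5

Using the Lagrange interpolation formula with nodes 2, 3, 4, 5, 6:
  L_0(x) = (x - 3)(x - 4)(x - 5)(x - 6) / 24
  L_1(x) = (x - 2)(x - 4)(x - 5)(x - 6) / -6
  L_2(x) = (x - 2)(x - 3)(x - 5)(x - 6) / 4
  L_3(x) = (x - 2)(x - 3)(x - 4)(x - 6) / -6
  L_4(x) = (x - 2)(x - 3)(x - 4)(x - 5) / 24
Then P(x) = 41·L_0(x) + 248·L_1(x) + 853·L_2(x) + 2180·L_3(x) + 4649·L_4(x).
Expanding and collecting terms gives P(x) = 4x^4 - 2x^3 - 3x^2 + 5.
Check: P(4) = 853. ✓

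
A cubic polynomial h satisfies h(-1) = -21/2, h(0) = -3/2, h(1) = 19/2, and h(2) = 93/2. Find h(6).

Using the Lagrange interpolation formula with nodes -1, 0, 1, 2:
  L_0(x) = x(x - 1)(x - 2) / -6
  L_1(x) = (x + 1)(x - 1)(x - 2) / 2
  L_2(x) = (x + 1)x(x - 2) / -2
  L_3(x) = (x + 1)x(x - 1) / 6
Then h(x) = -21/2·L_0(x) - 3/2·L_1(x) + 19/2·L_2(x) + 93/2·L_3(x).
Expanding and collecting terms gives h(x) = 4x³ + x² + 6x - 3/2.
Evaluating at x = 6: h(6) = 1869/2.

1869/2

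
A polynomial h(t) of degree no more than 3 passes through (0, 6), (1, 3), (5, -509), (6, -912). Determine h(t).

h(t) = -5t^3 + 5t^2 - 3t + 6

Write h(t) = at^3 + bt^2 + ct + d. Substituting each data point gives a linear system:
  d = 6
  a + b + c + d = 3
  125a + 25b + 5c + d = -509
  216a + 36b + 6c + d = -912
Solving the system yields a = -5, b = 5, c = -3, d = 6.
So h(t) = -5t^3 + 5t^2 - 3t + 6.
Check: h(6) = -912. ✓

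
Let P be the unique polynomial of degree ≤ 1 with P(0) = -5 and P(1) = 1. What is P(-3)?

-23

Using the Lagrange interpolation formula with nodes 0, 1:
  L_0(s) = (s - 1) / -1
  L_1(s) = s / 1
Then P(s) = -5·L_0(s) + 1·L_1(s).
Expanding and collecting terms gives P(s) = 6s - 5.
Evaluating at s = -3: P(-3) = -23.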